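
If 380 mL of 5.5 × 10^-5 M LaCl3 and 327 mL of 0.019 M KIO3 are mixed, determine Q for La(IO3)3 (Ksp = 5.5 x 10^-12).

Total volume = 380 + 327 = 707 mL.
[La^3+] = 5.5 × 10^-5 × (380/707) = 2.96 × 10^-5 M
[IO3^-] = 1.9 × 10^-2 × (327/707) = 8.79 × 10^-3 M
La(IO3)3(s) <=> La^3+ + 3 IO3^-, so Q = [La^3+][IO3^-]^3
Q = (2.96 × 10^-5)(8.79 × 10^-3)^3 = 2.0 x 10^-11
Q > Ksp, so La(IO3)3 will precipitate.

Q ≈ 2.0 × 10^-11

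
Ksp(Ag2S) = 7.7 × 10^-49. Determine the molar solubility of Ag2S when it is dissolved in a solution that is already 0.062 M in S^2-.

s ≈ 1.8 × 10^-24 M

Ag2S(s) <=> 2 Ag^+(aq) + S^2-(aq)
Ksp = [Ag^+]^2[S^2-]
If s mol/L dissolves here, [Ag^+] = 2s, [S^2-] = 0.062 + s ≈ 0.062 (common-ion effect: S^2- is already 0.062 M).
Ksp ≈ (2s)^2 × 0.062
s = 1.8 x 10^-24 M
Check: s = 1.8 × 10^-24 ≪ 0.062, so the approximation is valid.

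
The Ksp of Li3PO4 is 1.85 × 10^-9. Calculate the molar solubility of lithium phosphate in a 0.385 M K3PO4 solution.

s ≈ 5.62 x 10^-4 M

Li3PO4(s) <=> 3 Li^+ + PO4^3-
Ksp = [Li^+]^3[PO4^3-]
Let s = moles of Li3PO4 that dissolve per litre. [Li^+] = 3s, [PO4^3-] = 0.385 + s ≈ 0.385 (Ksp is small, so little additional dissolves).
Ksp ≈ (3s)^3 × 0.385
s = 5.62 × 10^-4 M
Check: s = 5.6 × 10^-4 ≪ 0.385, so the approximation is valid.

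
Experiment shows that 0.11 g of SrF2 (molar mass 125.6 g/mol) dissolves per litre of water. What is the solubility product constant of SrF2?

Molar solubility s = (1.1 × 10^-1 g/L) / (125.6 g/mol) = 8.76 × 10^-4 M.
SrF2(s) <=> Sr^2+ + 2 F^-
If s mol/L of SrF2 dissolves, [Sr^2+] = s and [F^-] = 2s.
Ksp = [Sr^2+][F^-]^2
Ksp = s(2s)^2 = 4s^3
Ksp = 4 × (8.76 × 10^-4)^3 = 2.7 x 10^-9

Ksp ≈ 2.7 x 10^-9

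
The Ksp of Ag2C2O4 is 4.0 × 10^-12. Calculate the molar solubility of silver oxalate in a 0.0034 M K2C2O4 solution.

Ag2C2O4(s) ⇌ 2 Ag^+(aq) + C2O4^2-(aq)
Ksp = [Ag^+]^2[C2O4^2-]
If s mol/L dissolves here, [Ag^+] = 2s, [C2O4^2-] = 0.0034 + s ≈ 0.0034 (common-ion effect: C2O4^2- is already 0.0034 M).
Ksp ≈ (2s)^2 × 0.0034
s = 1.7 x 10^-5 M
Check: s = 1.7 × 10^-5 ≪ 0.0034, so the approximation is valid.

s = 1.7 x 10^-5 M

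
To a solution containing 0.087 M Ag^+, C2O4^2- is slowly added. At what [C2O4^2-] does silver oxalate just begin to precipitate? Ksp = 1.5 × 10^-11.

Ag2C2O4(s) ⇌ 2 Ag^+ + C2O4^2-
Ksp = [Ag^+]^2[C2O4^2-]
Precipitation begins when Q = Ksp. With [Ag^+] = 0.087 M:
1.5 × 10^-11 = (0.087)^2 × [C2O4^2-]
[C2O4^2-] = (1.5 × 10^-11 / 7.57 x 10^-3) = 2.0 × 10^-9 M

[C2O4^2-] = 2.0e-9 M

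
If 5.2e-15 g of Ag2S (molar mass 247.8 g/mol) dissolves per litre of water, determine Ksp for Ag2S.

Molar solubility s = (5.2 x 10^-15 g/L) / (247.8 g/mol) = 2.10 × 10^-17 M.
Ag2S(s) ⇌ 2 Ag^+ + S^2-
With molar solubility s: [Ag^+] = 2s, [S^2-] = s.
Ksp = [Ag^+]^2[S^2-]
Ksp = (2s)^2s = 4s^3
With s = 2.10 × 10^-17: Ksp = 3.7 × 10^-50

Ksp = 3.7 × 10^-50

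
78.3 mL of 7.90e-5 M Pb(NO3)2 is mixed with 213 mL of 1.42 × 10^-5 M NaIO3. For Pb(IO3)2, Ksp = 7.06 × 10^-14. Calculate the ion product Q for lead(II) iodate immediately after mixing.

Q = 2.29 × 10^-15

Total volume = 78.3 + 213 = 291.3 mL.
[Pb^2+] = 7.90 × 10^-5 × (78.3/291.3) = 2.123 × 10^-5 M
[IO3^-] = 1.42 × 10^-5 × (213/291.3) = 1.038 × 10^-5 M
Pb(IO3)2(s) ⇌ Pb^2+(aq) + 2 IO3^-(aq), so Q = [Pb^2+][IO3^-]^2
Q = (2.123 × 10^-5)(1.038 x 10^-5)^2 = 2.29 × 10^-15
Q < Ksp, so no precipitate of Pb(IO3)2 forms.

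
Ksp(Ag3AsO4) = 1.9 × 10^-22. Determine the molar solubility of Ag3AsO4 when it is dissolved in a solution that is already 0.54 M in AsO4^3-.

Ag3AsO4(s) <=> 3 Ag^+ + AsO4^3-
Ksp = [Ag^+]^3[AsO4^3-]
Let s = moles of Ag3AsO4 that dissolve per litre. [Ag^+] = 3s, [AsO4^3-] = 0.54 + s ≈ 0.54 (since the AsO4^3- already present dominates).
Ksp ≈ (3s)^3 × 0.54
s = 2.4 x 10^-8 M
Check: s = 2.4 × 10^-8 ≪ 0.54, so the approximation is valid.

s = 2.4 × 10^-8 M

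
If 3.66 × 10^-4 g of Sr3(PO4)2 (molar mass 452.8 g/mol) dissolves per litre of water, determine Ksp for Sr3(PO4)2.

Molar solubility s = (3.66 × 10^-4 g/L) / (452.8 g/mol) = 8.083 x 10^-7 M.
Sr3(PO4)2(s) ⇌ 3 Sr^2+(aq) + 2 PO4^3-(aq)
For each mole of Sr3(PO4)2 that dissolves: [Sr^2+] = 3s, [PO4^3-] = 2s.
Ksp = [Sr^2+]^3[PO4^3-]^2
Ksp = (3s)^3(2s)^2 = 108s^5
With s = 8.083 × 10^-7: Ksp = 3.73 × 10^-29

Ksp ≈ 3.73 × 10^-29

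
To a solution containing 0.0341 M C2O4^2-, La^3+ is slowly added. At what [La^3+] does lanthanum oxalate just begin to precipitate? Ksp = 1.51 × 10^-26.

[La^3+] = 1.95 x 10^-11 M

La2(C2O4)3(s) ⇌ 2 La^3+(aq) + 3 C2O4^2-(aq)
Ksp = [La^3+]^2[C2O4^2-]^3
Precipitation begins when Q = Ksp. With [C2O4^2-] = 0.0341 M:
1.51 × 10^-26 = (0.0341)^3 × [La^3+]^2
[La^3+] = (1.51 × 10^-26 / 3.965 × 10^-5)^(1/2) = 1.95 × 10^-11 M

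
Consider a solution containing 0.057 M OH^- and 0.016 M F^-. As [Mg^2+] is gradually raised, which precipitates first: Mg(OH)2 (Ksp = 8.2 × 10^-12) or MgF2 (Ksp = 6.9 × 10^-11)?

Precipitation of each salt starts when its ion product equals its Ksp.
For Mg(OH)2: 8.2 × 10^-12 = (0.057)^2 × [Mg^2+]  ⇒  [Mg^2+] = 2.5 × 10^-9 M.
For MgF2: 6.9 × 10^-11 = (0.016)^2 × [Mg^2+]  ⇒  [Mg^2+] = 2.7 × 10^-7 M.
The salt with the lower threshold [Mg^2+] precipitates first: Mg(OH)2.

Mg(OH)2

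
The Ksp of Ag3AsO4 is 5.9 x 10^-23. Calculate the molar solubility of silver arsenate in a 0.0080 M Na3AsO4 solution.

6.5 × 10^-8 M

Ag3AsO4(s) <=> 3 Ag^+ + AsO4^3-
Ksp = [Ag^+]^3[AsO4^3-]
Let s = moles of Ag3AsO4 that dissolve per litre. [Ag^+] = 3s, [AsO4^3-] = 0.0080 + s ≈ 0.0080 (common-ion effect: AsO4^3- is already 0.0080 M).
Ksp ≈ (3s)^3 × 0.0080
s = 6.5 × 10^-8 M
Check: s = 6.5 × 10^-8 ≪ 0.0080, so the approximation is valid.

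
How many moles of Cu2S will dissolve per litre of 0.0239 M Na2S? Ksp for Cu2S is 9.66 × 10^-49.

s = 3.18 x 10^-24 M

Cu2S(s) ⇌ 2 Cu^+ + S^2-
Ksp = [Cu^+]^2[S^2-]
Let s be the molar solubility in this solution. [Cu^+] = 2s, [S^2-] = 0.0239 + s ≈ 0.0239 (since S^2- from Na2S dominates).
Ksp ≈ (2s)^2 × 0.0239
s = 3.18 × 10^-24 M
Check: s = 3.2 x 10^-24 ≪ 0.0239, so the approximation is valid.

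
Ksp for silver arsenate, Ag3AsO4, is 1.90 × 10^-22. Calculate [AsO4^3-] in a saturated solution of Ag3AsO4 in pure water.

1.63e-6 M

Ag3AsO4(s) ⇌ 3 Ag^+(aq) + AsO4^3-(aq)
Ksp = [Ag^+]^3[AsO4^3-]
With molar solubility s: [Ag^+] = 3s, [AsO4^3-] = s.
Substituting: Ksp = (3s)^3s = 27s^4
s^4 = 1.90 × 10^-22 / 27, so s = 1.629 × 10^-6 M
[AsO4^3-] = s = 1.63 x 10^-6 M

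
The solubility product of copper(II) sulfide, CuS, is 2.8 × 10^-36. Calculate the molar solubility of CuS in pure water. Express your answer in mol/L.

s ≈ 1.7e-18 M

CuS(s) ⇌ Cu^2+ + S^2-
Ksp = [Cu^2+][S^2-]
For each mole of CuS that dissolves: [Cu^2+] = s, [S^2-] = s.
Ksp = (s)(s) = s^2
s = √(2.8 × 10^-36) = 1.7 x 10^-18 M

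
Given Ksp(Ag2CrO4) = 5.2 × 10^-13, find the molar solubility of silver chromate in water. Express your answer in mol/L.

s = 5.1e-5 M

Ag2CrO4(s) ⇌ 2 Ag^+(aq) + CrO4^2-(aq)
Ksp = [Ag^+]^2[CrO4^2-]
Let s = molar solubility. Then [Ag^+] = 2s and [CrO4^2-] = s.
So Ksp = (2s)^2 × s = 4s^3
Solving, s = (5.2 × 10^-13/4)^(1/3) = 5.1 × 10^-5 M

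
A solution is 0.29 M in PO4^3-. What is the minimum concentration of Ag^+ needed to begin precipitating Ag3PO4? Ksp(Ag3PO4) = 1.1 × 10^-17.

Ag3PO4(s) ⇌ 3 Ag^+(aq) + PO4^3-(aq)
Ksp = [Ag^+]^3[PO4^3-]
Precipitation begins when Q = Ksp. With [PO4^3-] = 0.29 M:
1.1 × 10^-17 = (0.29) × [Ag^+]^3
[Ag^+] = (1.1 × 10^-17 / 2.9 × 10^-1)^(1/3) = 3.4 x 10^-6 M

3.4 × 10^-6 M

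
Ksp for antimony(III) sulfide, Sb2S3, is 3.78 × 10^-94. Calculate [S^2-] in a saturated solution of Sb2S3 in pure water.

2.43 × 10^-19 M

Sb2S3(s) ⇌ 2 Sb^3+ + 3 S^2-
Ksp = [Sb^3+]^2[S^2-]^3
If s mol/L of Sb2S3 dissolves, [Sb^3+] = 2s and [S^2-] = 3s.
Substituting: Ksp = (2s)^2(3s)^3 = 108s^5
s^5 = 3.78 × 10^-94 / 108, so s = 8.106 x 10^-20 M
[S^2-] = 3s = 2.43 x 10^-19 M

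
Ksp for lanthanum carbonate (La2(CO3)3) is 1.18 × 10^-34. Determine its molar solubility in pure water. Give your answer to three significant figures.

s ≈ 6.42e-8 M

La2(CO3)3(s) ⇌ 2 La^3+ + 3 CO3^2-
Ksp = [La^3+]^2[CO3^2-]^3
If s mol/L of La2(CO3)3 dissolves, [La^3+] = 2s and [CO3^2-] = 3s.
Ksp = (2s)^2(3s)^3 = 108s^5
s = (1.18 × 10^-34 / 108)^(1/5) = 6.42 × 10^-8 M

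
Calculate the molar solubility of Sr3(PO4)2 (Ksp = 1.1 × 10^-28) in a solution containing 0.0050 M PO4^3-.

5.5 × 10^-9 M

Sr3(PO4)2(s) <=> 3 Sr^2+(aq) + 2 PO4^3-(aq)
Ksp = [Sr^2+]^3[PO4^3-]^2
Let s be the molar solubility in this solution. [Sr^2+] = 3s, [PO4^3-] = 0.0050 + 2s ≈ 0.0050 (common-ion effect: PO4^3- is already 0.0050 M).
Ksp ≈ (3s)^3 × (0.0050)^2
s = 5.5 × 10^-9 M
Check: 2s = 1.1 × 10^-8 ≪ 0.0050, so the approximation is valid.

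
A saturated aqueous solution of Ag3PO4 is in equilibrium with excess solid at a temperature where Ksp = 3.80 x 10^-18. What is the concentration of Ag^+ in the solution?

5.81 × 10^-5 M

Ag3PO4(s) ⇌ 3 Ag^+ + PO4^3-
Ksp = [Ag^+]^3[PO4^3-]
For each mole of Ag3PO4 that dissolves: [Ag^+] = 3s, [PO4^3-] = s.
Ksp = (3s)^3s = 27s^4
s^4 = 3.80 x 10^-18 / 27, so s = 1.937 × 10^-5 M
[Ag^+] = 3s = 5.81 x 10^-5 M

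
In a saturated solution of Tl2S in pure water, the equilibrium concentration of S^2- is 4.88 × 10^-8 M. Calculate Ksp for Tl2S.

Tl2S(s) ⇌ 2 Tl^+ + S^2-
Stoichiometry gives [Tl^+] = (2/1)[S^2-] = 9.760 × 10^-8 M.
Ksp = [Tl^+]^2[S^2-]
Ksp = (9.760 x 10^-8)^2 × 4.88 × 10^-8 = 4.65 × 10^-22

4.65 × 10^-22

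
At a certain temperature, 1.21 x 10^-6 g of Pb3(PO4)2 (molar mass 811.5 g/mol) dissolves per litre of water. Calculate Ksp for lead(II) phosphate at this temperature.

Molar solubility s = (1.21 × 10^-6 g/L) / (811.5 g/mol) = 1.491 × 10^-9 M.
Pb3(PO4)2(s) ⇌ 3 Pb^2+(aq) + 2 PO4^3-(aq)
If s mol/L of Pb3(PO4)2 dissolves, [Pb^2+] = 3s and [PO4^3-] = 2s.
Ksp = [Pb^2+]^3[PO4^3-]^2
Ksp = (3s)^3(2s)^2 = 108s^5
Ksp = 108 × (1.491 × 10^-9)^5 = 7.96 × 10^-43

Ksp = 7.96 × 10^-43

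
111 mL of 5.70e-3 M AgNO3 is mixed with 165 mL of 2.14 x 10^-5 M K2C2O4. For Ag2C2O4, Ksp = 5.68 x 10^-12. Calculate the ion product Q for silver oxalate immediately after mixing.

Total volume = 111 + 165 = 276 mL.
[Ag^+] = 5.70 × 10^-3 × (111/276) = 2.292 x 10^-3 M
[C2O4^2-] = 2.14 x 10^-5 × (165/276) = 1.279 × 10^-5 M
Ag2C2O4(s) ⇌ 2 Ag^+(aq) + C2O4^2-(aq), so Q = [Ag^+]^2[C2O4^2-]
Q = (2.292 × 10^-3)^2(1.279 × 10^-5) = 6.72 × 10^-11
Q > Ksp, so Ag2C2O4 will precipitate.

6.72 × 10^-11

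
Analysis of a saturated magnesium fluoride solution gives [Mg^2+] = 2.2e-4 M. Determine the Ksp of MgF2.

4.3 × 10^-11

MgF2(s) ⇌ Mg^2+(aq) + 2 F^-(aq)
Stoichiometry gives [F^-] = (2/1)[Mg^2+] = 4.40 × 10^-4 M.
Ksp = [Mg^2+][F^-]^2
Ksp = 2.2 x 10^-4 × (4.40 × 10^-4)^2 = 4.3 × 10^-11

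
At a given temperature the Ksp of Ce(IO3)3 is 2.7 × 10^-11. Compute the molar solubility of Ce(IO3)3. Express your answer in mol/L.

Ce(IO3)3(s) ⇌ Ce^3+ + 3 IO3^-
Ksp = [Ce^3+][IO3^-]^3
Let s = molar solubility. Then [Ce^3+] = s and [IO3^-] = 3s.
So Ksp = s × (3s)^3 = 27s^4
Solving, s = (2.7 × 10^-11/27)^(1/4) = 1.0 × 10^-3 M

s = 1.0 x 10^-3 M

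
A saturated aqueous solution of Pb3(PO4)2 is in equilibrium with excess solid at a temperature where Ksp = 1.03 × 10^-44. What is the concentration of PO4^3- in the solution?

1.25e-9 M

Pb3(PO4)2(s) <=> 3 Pb^2+(aq) + 2 PO4^3-(aq)
Ksp = [Pb^2+]^3[PO4^3-]^2
For each mole of Pb3(PO4)2 that dissolves: [Pb^2+] = 3s, [PO4^3-] = 2s.
Substituting: Ksp = (3s)^3(2s)^2 = 108s^5
s = (1.03 × 10^-44 / 108)^(1/5) = 6.250 × 10^-10 M
[PO4^3-] = 2s = 1.25 × 10^-9 M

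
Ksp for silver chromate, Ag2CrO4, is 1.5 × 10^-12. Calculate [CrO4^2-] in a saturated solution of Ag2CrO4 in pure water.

[CrO4^2-] ≈ 7.2 x 10^-5 M

Ag2CrO4(s) ⇌ 2 Ag^+(aq) + CrO4^2-(aq)
Ksp = [Ag^+]^2[CrO4^2-]
For each mole of Ag2CrO4 that dissolves: [Ag^+] = 2s, [CrO4^2-] = s.
So Ksp = (2s)^2 × s = 4s^3
s^3 = 1.5 × 10^-12 / 4, so s = 7.21 x 10^-5 M
[CrO4^2-] = s = 7.2 × 10^-5 M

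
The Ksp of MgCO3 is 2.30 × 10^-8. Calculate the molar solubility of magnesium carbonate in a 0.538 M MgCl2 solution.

4.28 × 10^-8 M

MgCO3(s) ⇌ Mg^2+(aq) + CO3^2-(aq)
Ksp = [Mg^2+][CO3^2-]
Let s = moles of MgCO3 that dissolve per litre. [Mg^2+] = 0.538 + s ≈ 0.538, [CO3^2-] = s (Ksp is small, so little additional dissolves).
Ksp ≈ 0.538 × s
s = 4.28 × 10^-8 M
Check: s = 4.3 x 10^-8 ≪ 0.538, so the approximation is valid.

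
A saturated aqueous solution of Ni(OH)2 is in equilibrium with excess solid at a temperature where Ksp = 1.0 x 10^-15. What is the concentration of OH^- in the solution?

Ni(OH)2(s) ⇌ Ni^2+ + 2 OH^-
Ksp = [Ni^2+][OH^-]^2
Let s = molar solubility. Then [Ni^2+] = s and [OH^-] = 2s.
Ksp = s(2s)^2 = 4s^3
s = (1.0 x 10^-15 / 4)^(1/3) = 6.30 × 10^-6 M
[OH^-] = 2s = 1.3 × 10^-5 M

1.3 x 10^-5 M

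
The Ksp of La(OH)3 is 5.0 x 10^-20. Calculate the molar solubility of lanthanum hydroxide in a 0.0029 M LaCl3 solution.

La(OH)3(s) ⇌ La^3+(aq) + 3 OH^-(aq)
Ksp = [La^3+][OH^-]^3
Let s be the molar solubility in this solution. [La^3+] = 0.0029 + s ≈ 0.0029, [OH^-] = 3s (since La^3+ from LaCl3 dominates).
Ksp ≈ 0.0029 × (3s)^3
s = 8.6 × 10^-7 M
Check: s = 8.6 × 10^-7 ≪ 0.0029, so the approximation is valid.

s ≈ 8.6e-7 M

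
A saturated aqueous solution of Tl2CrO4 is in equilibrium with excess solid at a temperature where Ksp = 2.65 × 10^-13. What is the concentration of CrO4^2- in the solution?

Tl2CrO4(s) ⇌ 2 Tl^+ + CrO4^2-
Ksp = [Tl^+]^2[CrO4^2-]
If s mol/L of Tl2CrO4 dissolves, [Tl^+] = 2s and [CrO4^2-] = s.
So Ksp = (2s)^2 × s = 4s^3
Solving, s = (2.65 × 10^-13/4)^(1/3) = 4.046 × 10^-5 M
[CrO4^2-] = s = 4.05 × 10^-5 M

[CrO4^2-] ≈ 4.05e-5 M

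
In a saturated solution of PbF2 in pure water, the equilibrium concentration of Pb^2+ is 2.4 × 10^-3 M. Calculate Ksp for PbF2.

Ksp = 5.5 × 10^-8

PbF2(s) <=> Pb^2+(aq) + 2 F^-(aq)
Stoichiometry gives [F^-] = (2/1)[Pb^2+] = 4.80 × 10^-3 M.
Ksp = [Pb^2+][F^-]^2
Ksp = 2.4 x 10^-3 × (4.80 × 10^-3)^2 = 5.5 × 10^-8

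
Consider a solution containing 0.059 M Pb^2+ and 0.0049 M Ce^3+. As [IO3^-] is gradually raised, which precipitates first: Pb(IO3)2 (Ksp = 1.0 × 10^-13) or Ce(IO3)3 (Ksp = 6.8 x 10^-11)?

Each salt begins to precipitate when Q = Ksp, i.e. when [IO3^-] reaches its threshold.
For Pb(IO3)2: 1.0 × 10^-13 = 0.059 × [IO3^-]^2  ⇒  [IO3^-] = 1.3 x 10^-6 M.
For Ce(IO3)3: 6.8 x 10^-11 = 0.0049 × [IO3^-]^3  ⇒  [IO3^-] = 2.4 × 10^-3 M.
The salt with the lower threshold [IO3^-] precipitates first: Pb(IO3)2.

Pb(IO3)2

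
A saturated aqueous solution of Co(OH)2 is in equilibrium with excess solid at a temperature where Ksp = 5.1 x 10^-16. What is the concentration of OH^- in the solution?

Co(OH)2(s) <=> Co^2+(aq) + 2 OH^-(aq)
Ksp = [Co^2+][OH^-]^2
With molar solubility s: [Co^2+] = s, [OH^-] = 2s.
Substituting: Ksp = s(2s)^2 = 4s^3
s = (5.1 x 10^-16 / 4)^(1/3) = 5.03 × 10^-6 M
[OH^-] = 2s = 1.0 × 10^-5 M

1.0e-5 M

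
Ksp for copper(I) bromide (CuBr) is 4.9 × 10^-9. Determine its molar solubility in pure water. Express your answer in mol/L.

CuBr(s) <=> Cu^+ + Br^-
Ksp = [Cu^+][Br^-]
If s mol/L of CuBr dissolves, [Cu^+] = s and [Br^-] = s.
Ksp = (s)(s) = s^2
s = √(4.9 × 10^-9) = 7.0 x 10^-5 M

s ≈ 7.0e-5 M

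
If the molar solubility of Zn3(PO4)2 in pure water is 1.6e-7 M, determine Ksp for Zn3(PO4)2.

Zn3(PO4)2(s) ⇌ 3 Zn^2+(aq) + 2 PO4^3-(aq)
With molar solubility s: [Zn^2+] = 3s, [PO4^3-] = 2s.
Ksp = [Zn^2+]^3[PO4^3-]^2
So Ksp = (3s)^3 × (2s)^2 = 108s^5
With s = 1.6 × 10^-7: Ksp = 1.1 × 10^-32

1.1e-32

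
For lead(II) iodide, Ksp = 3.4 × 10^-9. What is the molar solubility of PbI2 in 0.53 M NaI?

s = 1.2 x 10^-8 M

PbI2(s) <=> Pb^2+ + 2 I^-
Ksp = [Pb^2+][I^-]^2
Let s = moles of PbI2 that dissolve per litre. [Pb^2+] = s, [I^-] = 0.53 + 2s ≈ 0.53 (Ksp is small, so little additional dissolves).
Ksp ≈ s × (0.53)^2
s = 1.2 × 10^-8 M
Check: 2s = 2.4 × 10^-8 ≪ 0.53, so the approximation is valid.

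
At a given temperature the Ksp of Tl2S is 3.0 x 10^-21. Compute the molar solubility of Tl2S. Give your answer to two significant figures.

Tl2S(s) ⇌ 2 Tl^+ + S^2-
Ksp = [Tl^+]^2[S^2-]
For each mole of Tl2S that dissolves: [Tl^+] = 2s, [S^2-] = s.
So Ksp = (2s)^2 × s = 4s^3
s = (3.0 x 10^-21 / 4)^(1/3) = 9.1 x 10^-8 M

9.1e-8 M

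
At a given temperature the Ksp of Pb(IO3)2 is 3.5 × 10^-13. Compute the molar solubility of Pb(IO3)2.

Pb(IO3)2(s) ⇌ Pb^2+ + 2 IO3^-
Ksp = [Pb^2+][IO3^-]^2
For each mole of Pb(IO3)2 that dissolves: [Pb^2+] = s, [IO3^-] = 2s.
So Ksp = s × (2s)^2 = 4s^3
s^3 = 3.5 × 10^-13 / 4, so s = 4.4 × 10^-5 M

s ≈ 4.4e-5 M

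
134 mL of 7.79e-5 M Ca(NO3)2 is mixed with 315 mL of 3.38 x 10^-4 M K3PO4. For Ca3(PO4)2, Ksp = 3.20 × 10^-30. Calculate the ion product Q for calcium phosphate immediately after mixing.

Q ≈ 7.07 × 10^-22

Total volume = 134 + 315 = 449 mL.
[Ca^2+] = 7.79 × 10^-5 × (134/449) = 2.325 x 10^-5 M
[PO4^3-] = 3.38 x 10^-4 × (315/449) = 2.371 × 10^-4 M
Ca3(PO4)2(s) ⇌ 3 Ca^2+ + 2 PO4^3-, so Q = [Ca^2+]^3[PO4^3-]^2
Q = (2.325 x 10^-5)^3(2.371 × 10^-4)^2 = 7.07 x 10^-22
Q > Ksp, so Ca3(PO4)2 will precipitate.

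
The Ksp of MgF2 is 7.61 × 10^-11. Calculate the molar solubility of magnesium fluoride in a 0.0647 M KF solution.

MgF2(s) ⇌ Mg^2+ + 2 F^-
Ksp = [Mg^2+][F^-]^2
Let s be the molar solubility in this solution. [Mg^2+] = s, [F^-] = 0.0647 + 2s ≈ 0.0647 (Ksp is small, so little additional dissolves).
Ksp ≈ s × (0.0647)^2
s = 1.82 x 10^-8 M
Check: 2s = 3.6 × 10^-8 ≪ 0.0647, so the approximation is valid.

s ≈ 1.82 × 10^-8 M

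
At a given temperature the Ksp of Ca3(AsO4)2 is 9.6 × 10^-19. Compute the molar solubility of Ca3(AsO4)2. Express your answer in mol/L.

Ca3(AsO4)2(s) ⇌ 3 Ca^2+ + 2 AsO4^3-
Ksp = [Ca^2+]^3[AsO4^3-]^2
For each mole of Ca3(AsO4)2 that dissolves: [Ca^2+] = 3s, [AsO4^3-] = 2s.
So Ksp = (3s)^3 × (2s)^2 = 108s^5
Solving, s = (9.6 × 10^-19/108)^(1/5) = 9.8 x 10^-5 M

s = 9.8e-5 M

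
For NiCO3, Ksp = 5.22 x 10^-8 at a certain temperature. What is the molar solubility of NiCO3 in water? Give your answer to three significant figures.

NiCO3(s) <=> Ni^2+(aq) + CO3^2-(aq)
Ksp = [Ni^2+][CO3^2-]
For each mole of NiCO3 that dissolves: [Ni^2+] = s, [CO3^2-] = s.
Ksp = s^2
s = (5.22 x 10^-8)^(1/2) = 2.28 × 10^-4 M

s = 2.28 × 10^-4 M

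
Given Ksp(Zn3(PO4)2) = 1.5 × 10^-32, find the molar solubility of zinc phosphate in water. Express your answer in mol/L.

Zn3(PO4)2(s) <=> 3 Zn^2+(aq) + 2 PO4^3-(aq)
Ksp = [Zn^2+]^3[PO4^3-]^2
For each mole of Zn3(PO4)2 that dissolves: [Zn^2+] = 3s, [PO4^3-] = 2s.
Substituting: Ksp = (3s)^3(2s)^2 = 108s^5
s^5 = 1.5 × 10^-32 / 108, so s = 1.7 × 10^-7 M

1.7 × 10^-7 M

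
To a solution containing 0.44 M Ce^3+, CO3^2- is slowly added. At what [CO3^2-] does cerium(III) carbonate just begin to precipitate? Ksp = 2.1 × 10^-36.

[CO3^2-] = 2.2e-12 M

Ce2(CO3)3(s) <=> 2 Ce^3+ + 3 CO3^2-
Ksp = [Ce^3+]^2[CO3^2-]^3
Precipitation begins when Q = Ksp. With [Ce^3+] = 0.44 M:
2.1 × 10^-36 = (0.44)^2 × [CO3^2-]^3
[CO3^2-] = (2.1 × 10^-36 / 1.94 x 10^-1)^(1/3) = 2.2 × 10^-12 M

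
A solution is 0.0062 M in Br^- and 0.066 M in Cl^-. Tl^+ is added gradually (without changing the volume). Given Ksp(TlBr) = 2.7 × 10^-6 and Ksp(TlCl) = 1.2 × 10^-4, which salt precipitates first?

Precipitation of each salt starts when its ion product equals its Ksp.
For TlBr: 2.7 × 10^-6 = 0.0062 × [Tl^+]  ⇒  [Tl^+] = 4.4 x 10^-4 M.
For TlCl: 1.2 × 10^-4 = 0.066 × [Tl^+]  ⇒  [Tl^+] = 1.8 x 10^-3 M.
The salt with the lower threshold [Tl^+] precipitates first: TlBr.

TlBr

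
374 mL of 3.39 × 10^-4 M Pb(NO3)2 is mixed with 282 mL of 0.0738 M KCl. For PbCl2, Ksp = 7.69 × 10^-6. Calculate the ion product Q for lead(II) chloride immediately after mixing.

Q ≈ 1.95 x 10^-7

Total volume = 374 + 282 = 656 mL.
[Pb^2+] = 3.39 x 10^-4 × (374/656) = 1.933 × 10^-4 M
[Cl^-] = 7.38 x 10^-2 × (282/656) = 3.173 × 10^-2 M
PbCl2(s) ⇌ Pb^2+(aq) + 2 Cl^-(aq), so Q = [Pb^2+][Cl^-]^2
Q = (1.933 x 10^-4)(3.173 x 10^-2)^2 = 1.95 × 10^-7
Q < Ksp, so no precipitate of PbCl2 forms.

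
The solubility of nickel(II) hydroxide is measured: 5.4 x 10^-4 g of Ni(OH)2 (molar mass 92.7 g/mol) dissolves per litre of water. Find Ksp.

Molar solubility s = (5.4 × 10^-4 g/L) / (92.7 g/mol) = 5.83 x 10^-6 M.
Ni(OH)2(s) ⇌ Ni^2+(aq) + 2 OH^-(aq)
For each mole of Ni(OH)2 that dissolves: [Ni^2+] = s, [OH^-] = 2s.
Ksp = [Ni^2+][OH^-]^2
Substituting: Ksp = s(2s)^2 = 4s^3
With s = 5.83 × 10^-6: Ksp = 7.9 × 10^-16

Ksp ≈ 7.9 × 10^-16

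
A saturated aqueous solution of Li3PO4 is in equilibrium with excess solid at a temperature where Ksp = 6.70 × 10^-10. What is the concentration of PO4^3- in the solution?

Li3PO4(s) <=> 3 Li^+ + PO4^3-
Ksp = [Li^+]^3[PO4^3-]
Let s = molar solubility. Then [Li^+] = 3s and [PO4^3-] = s.
So Ksp = (3s)^3 × s = 27s^4
Solving, s = (6.70 × 10^-10/27)^(1/4) = 2.232 x 10^-3 M
[PO4^3-] = s = 2.23 x 10^-3 M

[PO4^3-] = 2.23 x 10^-3 M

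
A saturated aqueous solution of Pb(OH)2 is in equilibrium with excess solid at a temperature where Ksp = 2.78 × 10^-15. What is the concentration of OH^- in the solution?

Pb(OH)2(s) ⇌ Pb^2+(aq) + 2 OH^-(aq)
Ksp = [Pb^2+][OH^-]^2
For each mole of Pb(OH)2 that dissolves: [Pb^2+] = s, [OH^-] = 2s.
Substituting: Ksp = s(2s)^2 = 4s^3
Solving, s = (2.78 × 10^-15/4)^(1/3) = 8.858 × 10^-6 M
[OH^-] = 2s = 1.77 × 10^-5 M

1.77 × 10^-5 M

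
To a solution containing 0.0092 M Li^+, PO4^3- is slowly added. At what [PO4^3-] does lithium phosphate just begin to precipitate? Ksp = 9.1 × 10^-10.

Li3PO4(s) ⇌ 3 Li^+(aq) + PO4^3-(aq)
Ksp = [Li^+]^3[PO4^3-]
Precipitation begins when Q = Ksp. With [Li^+] = 0.0092 M:
9.1 × 10^-10 = (0.0092)^3 × [PO4^3-]
[PO4^3-] = (9.1 × 10^-10 / 7.79 × 10^-7) = 1.2 × 10^-3 M

[PO4^3-] ≈ 1.2 × 10^-3 M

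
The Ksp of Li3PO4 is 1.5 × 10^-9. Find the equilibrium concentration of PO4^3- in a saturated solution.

[PO4^3-] = 2.7e-3 M

Li3PO4(s) ⇌ 3 Li^+ + PO4^3-
Ksp = [Li^+]^3[PO4^3-]
With molar solubility s: [Li^+] = 3s, [PO4^3-] = s.
So Ksp = (3s)^3 × s = 27s^4
s = (1.5 × 10^-9 / 27)^(1/4) = 2.73 × 10^-3 M
[PO4^3-] = s = 2.7 × 10^-3 M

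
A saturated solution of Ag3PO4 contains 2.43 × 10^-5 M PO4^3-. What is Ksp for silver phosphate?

Ag3PO4(s) <=> 3 Ag^+(aq) + PO4^3-(aq)
Stoichiometry gives [Ag^+] = (3/1)[PO4^3-] = 7.290 x 10^-5 M.
Ksp = [Ag^+]^3[PO4^3-]
Ksp = (7.290 x 10^-5)^3 × 2.43 × 10^-5 = 9.41 × 10^-18

Ksp = 9.41 x 10^-18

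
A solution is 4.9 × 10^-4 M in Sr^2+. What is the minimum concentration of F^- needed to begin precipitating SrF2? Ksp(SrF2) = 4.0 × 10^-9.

SrF2(s) ⇌ Sr^2+(aq) + 2 F^-(aq)
Ksp = [Sr^2+][F^-]^2
Precipitation begins when Q = Ksp. With [Sr^2+] = 4.9 × 10^-4 M:
4.0 × 10^-9 = (4.9 × 10^-4) × [F^-]^2
[F^-] = (4.0 × 10^-9 / 4.9 x 10^-4)^(1/2) = 2.9 × 10^-3 M

2.9 × 10^-3 M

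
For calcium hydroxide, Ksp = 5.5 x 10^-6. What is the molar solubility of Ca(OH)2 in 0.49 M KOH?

s ≈ 2.3 x 10^-5 M

Ca(OH)2(s) ⇌ Ca^2+ + 2 OH^-
Ksp = [Ca^2+][OH^-]^2
Let s = moles of Ca(OH)2 that dissolve per litre. [Ca^2+] = s, [OH^-] = 0.49 + 2s ≈ 0.49 (since OH^- from KOH dominates).
Ksp ≈ s × (0.49)^2
s = 2.3 × 10^-5 M
Check: 2s = 4.6 x 10^-5 ≪ 0.49, so the approximation is valid.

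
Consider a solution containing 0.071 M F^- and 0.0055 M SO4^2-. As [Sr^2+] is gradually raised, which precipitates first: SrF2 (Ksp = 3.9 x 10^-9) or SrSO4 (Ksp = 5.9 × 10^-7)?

Precipitation of each salt starts when its ion product equals its Ksp.
For SrF2: 3.9 x 10^-9 = (0.071)^2 × [Sr^2+]  ⇒  [Sr^2+] = 7.7 × 10^-7 M.
For SrSO4: 5.9 × 10^-7 = 0.0055 × [Sr^2+]  ⇒  [Sr^2+] = 1.1 × 10^-4 M.
The salt with the lower threshold [Sr^2+] precipitates first: SrF2.

SrF2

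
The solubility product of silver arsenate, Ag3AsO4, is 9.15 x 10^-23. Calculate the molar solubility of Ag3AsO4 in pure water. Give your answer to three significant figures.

1.36e-6 M

Ag3AsO4(s) ⇌ 3 Ag^+(aq) + AsO4^3-(aq)
Ksp = [Ag^+]^3[AsO4^3-]
Let s = molar solubility. Then [Ag^+] = 3s and [AsO4^3-] = s.
Substituting: Ksp = (3s)^3s = 27s^4
Solving, s = (9.15 x 10^-23/27)^(1/4) = 1.36 x 10^-6 M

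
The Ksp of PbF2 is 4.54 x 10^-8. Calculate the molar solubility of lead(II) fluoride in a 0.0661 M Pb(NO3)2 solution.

PbF2(s) ⇌ Pb^2+ + 2 F^-
Ksp = [Pb^2+][F^-]^2
Let s be the molar solubility in this solution. [Pb^2+] = 0.0661 + s ≈ 0.0661, [F^-] = 2s (Ksp is small, so little additional dissolves).
Ksp ≈ 0.0661 × (2s)^2
s = 4.14 x 10^-4 M
Check: s = 4.1 × 10^-4 ≪ 0.0661, so the approximation is valid.

4.14 × 10^-4 M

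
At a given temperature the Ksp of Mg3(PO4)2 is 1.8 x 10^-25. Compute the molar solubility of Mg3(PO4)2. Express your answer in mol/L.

s = 4.4 x 10^-6 M

Mg3(PO4)2(s) ⇌ 3 Mg^2+ + 2 PO4^3-
Ksp = [Mg^2+]^3[PO4^3-]^2
If s mol/L of Mg3(PO4)2 dissolves, [Mg^2+] = 3s and [PO4^3-] = 2s.
So Ksp = (3s)^3 × (2s)^2 = 108s^5
Solving, s = (1.8 x 10^-25/108)^(1/5) = 4.4 × 10^-6 M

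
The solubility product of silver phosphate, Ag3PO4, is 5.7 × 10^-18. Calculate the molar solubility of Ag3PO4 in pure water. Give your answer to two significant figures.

s = 2.1 × 10^-5 M

Ag3PO4(s) <=> 3 Ag^+ + PO4^3-
Ksp = [Ag^+]^3[PO4^3-]
If s mol/L of Ag3PO4 dissolves, [Ag^+] = 3s and [PO4^3-] = s.
So Ksp = (3s)^3 × s = 27s^4
s^4 = 5.7 × 10^-18 / 27, so s = 2.1 × 10^-5 M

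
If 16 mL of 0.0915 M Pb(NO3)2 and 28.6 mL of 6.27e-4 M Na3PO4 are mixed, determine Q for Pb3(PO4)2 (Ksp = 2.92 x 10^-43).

5.72e-12

Total volume = 16 + 28.6 = 44.6 mL.
[Pb^2+] = 9.15 × 10^-2 × (16/44.6) = 3.283 × 10^-2 M
[PO4^3-] = 6.27 x 10^-4 × (28.6/44.6) = 4.021 × 10^-4 M
Pb3(PO4)2(s) ⇌ 3 Pb^2+(aq) + 2 PO4^3-(aq), so Q = [Pb^2+]^3[PO4^3-]^2
Q = (3.283 × 10^-2)^3(4.021 × 10^-4)^2 = 5.72 × 10^-12
Q > Ksp, so Pb3(PO4)2 will precipitate.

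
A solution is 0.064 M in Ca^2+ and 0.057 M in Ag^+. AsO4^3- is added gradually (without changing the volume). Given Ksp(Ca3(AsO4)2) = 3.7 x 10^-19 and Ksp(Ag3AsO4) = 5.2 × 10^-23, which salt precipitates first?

Ag3AsO4

Each salt begins to precipitate when Q = Ksp, i.e. when [AsO4^3-] reaches its threshold.
For Ca3(AsO4)2: 3.7 x 10^-19 = (0.064)^3 × [AsO4^3-]^2  ⇒  [AsO4^3-] = 3.8 × 10^-8 M.
For Ag3AsO4: 5.2 × 10^-23 = (0.057)^3 × [AsO4^3-]  ⇒  [AsO4^3-] = 2.8 × 10^-19 M.
The salt with the lower threshold [AsO4^3-] precipitates first: Ag3AsO4.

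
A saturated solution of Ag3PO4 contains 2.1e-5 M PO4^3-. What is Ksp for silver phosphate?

Ksp ≈ 5.3 × 10^-18

Ag3PO4(s) ⇌ 3 Ag^+(aq) + PO4^3-(aq)
Stoichiometry gives [Ag^+] = (3/1)[PO4^3-] = 6.30 × 10^-5 M.
Ksp = [Ag^+]^3[PO4^3-]
Ksp = (6.30 x 10^-5)^3 × 2.1 × 10^-5 = 5.3 × 10^-18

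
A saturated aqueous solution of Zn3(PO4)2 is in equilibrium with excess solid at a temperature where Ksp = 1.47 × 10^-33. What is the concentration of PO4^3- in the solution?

Zn3(PO4)2(s) ⇌ 3 Zn^2+(aq) + 2 PO4^3-(aq)
Ksp = [Zn^2+]^3[PO4^3-]^2
Let s = molar solubility. Then [Zn^2+] = 3s and [PO4^3-] = 2s.
So Ksp = (3s)^3 × (2s)^2 = 108s^5
s^5 = 1.47 × 10^-33 / 108, so s = 1.064 x 10^-7 M
[PO4^3-] = 2s = 2.13 x 10^-7 M

2.13 × 10^-7 M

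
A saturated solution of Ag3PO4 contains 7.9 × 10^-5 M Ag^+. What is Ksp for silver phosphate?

Ag3PO4(s) ⇌ 3 Ag^+(aq) + PO4^3-(aq)
Stoichiometry gives [PO4^3-] = (1/3)[Ag^+] = 2.63 × 10^-5 M.
Ksp = [Ag^+]^3[PO4^3-]
Ksp = (7.9 × 10^-5)^3 × 2.63 × 10^-5 = 1.3 × 10^-17

Ksp ≈ 1.3 x 10^-17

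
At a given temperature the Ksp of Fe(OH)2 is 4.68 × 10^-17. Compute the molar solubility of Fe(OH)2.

Fe(OH)2(s) ⇌ Fe^2+(aq) + 2 OH^-(aq)
Ksp = [Fe^2+][OH^-]^2
If s mol/L of Fe(OH)2 dissolves, [Fe^2+] = s and [OH^-] = 2s.
Ksp = s(2s)^2 = 4s^3
s = (4.68 × 10^-17 / 4)^(1/3) = 2.27 x 10^-6 M

s ≈ 2.27e-6 M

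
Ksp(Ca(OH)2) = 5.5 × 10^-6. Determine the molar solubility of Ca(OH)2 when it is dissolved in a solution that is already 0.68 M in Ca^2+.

Ca(OH)2(s) ⇌ Ca^2+ + 2 OH^-
Ksp = [Ca^2+][OH^-]^2
Let s = moles of Ca(OH)2 that dissolve per litre. [Ca^2+] = 0.68 + s ≈ 0.68, [OH^-] = 2s (Ksp is small, so little additional dissolves).
Ksp ≈ 0.68 × (2s)^2
s = 1.4 × 10^-3 M
Check: s = 1.4 × 10^-3 ≪ 0.68, so the approximation is valid.

s ≈ 1.4e-3 M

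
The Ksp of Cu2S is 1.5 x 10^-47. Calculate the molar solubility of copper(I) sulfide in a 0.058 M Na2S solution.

s = 8.0 × 10^-24 M

Cu2S(s) <=> 2 Cu^+ + S^2-
Ksp = [Cu^+]^2[S^2-]
If s mol/L dissolves here, [Cu^+] = 2s, [S^2-] = 0.058 + s ≈ 0.058 (common-ion effect: S^2- is already 0.058 M).
Ksp ≈ (2s)^2 × 0.058
s = 8.0 × 10^-24 M
Check: s = 8.0 × 10^-24 ≪ 0.058, so the approximation is valid.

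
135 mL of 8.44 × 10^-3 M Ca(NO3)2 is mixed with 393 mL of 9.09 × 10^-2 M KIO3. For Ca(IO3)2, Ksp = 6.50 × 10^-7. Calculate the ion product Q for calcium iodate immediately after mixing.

9.88e-6

Total volume = 135 + 393 = 528 mL.
[Ca^2+] = 8.44 x 10^-3 × (135/528) = 2.158 × 10^-3 M
[IO3^-] = 9.09 × 10^-2 × (393/528) = 6.766 x 10^-2 M
Ca(IO3)2(s) ⇌ Ca^2+(aq) + 2 IO3^-(aq), so Q = [Ca^2+][IO3^-]^2
Q = (2.158 × 10^-3)(6.766 × 10^-2)^2 = 9.88 × 10^-6
Q > Ksp, so Ca(IO3)2 will precipitate.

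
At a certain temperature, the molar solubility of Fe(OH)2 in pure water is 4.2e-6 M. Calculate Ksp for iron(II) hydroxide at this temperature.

Ksp ≈ 3.0 × 10^-16

Fe(OH)2(s) ⇌ Fe^2+ + 2 OH^-
Let s = molar solubility. Then [Fe^2+] = s and [OH^-] = 2s.
Ksp = [Fe^2+][OH^-]^2
So Ksp = s × (2s)^2 = 4s^3
With s = 4.2 × 10^-6: Ksp = 3.0 x 10^-16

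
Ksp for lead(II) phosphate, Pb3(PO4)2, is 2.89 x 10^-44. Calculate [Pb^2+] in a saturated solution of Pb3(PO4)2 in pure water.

[Pb^2+] = 2.30 × 10^-9 M

Pb3(PO4)2(s) ⇌ 3 Pb^2+(aq) + 2 PO4^3-(aq)
Ksp = [Pb^2+]^3[PO4^3-]^2
With molar solubility s: [Pb^2+] = 3s, [PO4^3-] = 2s.
Ksp = (3s)^3(2s)^2 = 108s^5
s^5 = 2.89 x 10^-44 / 108, so s = 7.682 × 10^-10 M
[Pb^2+] = 3s = 2.30 x 10^-9 M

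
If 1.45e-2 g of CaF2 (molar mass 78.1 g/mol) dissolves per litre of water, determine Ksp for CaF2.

Ksp = 2.56 × 10^-11

Molar solubility s = (1.45 x 10^-2 g/L) / (78.1 g/mol) = 1.857 × 10^-4 M.
CaF2(s) <=> Ca^2+(aq) + 2 F^-(aq)
Let s = molar solubility. Then [Ca^2+] = s and [F^-] = 2s.
Ksp = [Ca^2+][F^-]^2
Substituting: Ksp = s(2s)^2 = 4s^3
With s = 1.857 × 10^-4: Ksp = 2.56 × 10^-11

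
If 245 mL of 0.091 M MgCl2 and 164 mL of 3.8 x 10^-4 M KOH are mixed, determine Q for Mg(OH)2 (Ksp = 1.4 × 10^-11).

Total volume = 245 + 164 = 409 mL.
[Mg^2+] = 9.1 × 10^-2 × (245/409) = 5.45 x 10^-2 M
[OH^-] = 3.8 x 10^-4 × (164/409) = 1.52 × 10^-4 M
Mg(OH)2(s) ⇌ Mg^2+(aq) + 2 OH^-(aq), so Q = [Mg^2+][OH^-]^2
Q = (5.45 x 10^-2)(1.52 x 10^-4)^2 = 1.3 x 10^-9
Q > Ksp, so Mg(OH)2 will precipitate.

Q ≈ 1.3 x 10^-9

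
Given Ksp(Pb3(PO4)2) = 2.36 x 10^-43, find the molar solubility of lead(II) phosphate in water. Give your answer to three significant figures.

Pb3(PO4)2(s) <=> 3 Pb^2+(aq) + 2 PO4^3-(aq)
Ksp = [Pb^2+]^3[PO4^3-]^2
With molar solubility s: [Pb^2+] = 3s, [PO4^3-] = 2s.
So Ksp = (3s)^3 × (2s)^2 = 108s^5
Solving, s = (2.36 x 10^-43/108)^(1/5) = 1.17 × 10^-9 M

s ≈ 1.17 × 10^-9 M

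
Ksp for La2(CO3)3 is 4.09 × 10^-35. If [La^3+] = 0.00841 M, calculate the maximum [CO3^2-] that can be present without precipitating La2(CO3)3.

[CO3^2-] = 8.33 × 10^-11 M

La2(CO3)3(s) ⇌ 2 La^3+ + 3 CO3^2-
Ksp = [La^3+]^2[CO3^2-]^3
Precipitation begins when Q = Ksp. With [La^3+] = 0.00841 M:
4.09 × 10^-35 = (0.00841)^2 × [CO3^2-]^3
[CO3^2-] = (4.09 × 10^-35 / 7.073 x 10^-5)^(1/3) = 8.33 × 10^-11 M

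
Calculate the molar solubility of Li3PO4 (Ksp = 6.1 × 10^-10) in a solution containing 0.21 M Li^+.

s ≈ 6.6 x 10^-8 M

Li3PO4(s) ⇌ 3 Li^+(aq) + PO4^3-(aq)
Ksp = [Li^+]^3[PO4^3-]
Let s be the molar solubility in this solution. [Li^+] = 0.21 + 3s ≈ 0.21, [PO4^3-] = s (Ksp is small, so little additional dissolves).
Ksp ≈ (0.21)^3 × s
s = 6.6 x 10^-8 M
Check: 3s = 2.0 × 10^-7 ≪ 0.21, so the approximation is valid.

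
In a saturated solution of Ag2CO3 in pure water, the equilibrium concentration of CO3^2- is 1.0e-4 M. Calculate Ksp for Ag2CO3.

4.0e-12

Ag2CO3(s) <=> 2 Ag^+(aq) + CO3^2-(aq)
Stoichiometry gives [Ag^+] = (2/1)[CO3^2-] = 2.00 × 10^-4 M.
Ksp = [Ag^+]^2[CO3^2-]
Ksp = (2.00 x 10^-4)^2 × 1.0 x 10^-4 = 4.0 × 10^-12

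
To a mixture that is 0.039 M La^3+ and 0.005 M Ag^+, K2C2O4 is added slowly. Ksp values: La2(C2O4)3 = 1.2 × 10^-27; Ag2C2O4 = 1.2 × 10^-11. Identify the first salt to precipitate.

Precipitation of each salt starts when its ion product equals its Ksp.
For La2(C2O4)3: 1.2 × 10^-27 = (0.039)^2 × [C2O4^2-]^3  ⇒  [C2O4^2-] = 9.2 x 10^-9 M.
For Ag2C2O4: 1.2 × 10^-11 = (0.005)^2 × [C2O4^2-]  ⇒  [C2O4^2-] = 4.8 × 10^-7 M.
The salt with the lower threshold [C2O4^2-] precipitates first: La2(C2O4)3.

La2(C2O4)3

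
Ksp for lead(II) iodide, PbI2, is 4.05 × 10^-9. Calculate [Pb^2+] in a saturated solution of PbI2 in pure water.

[Pb^2+] ≈ 1.00e-3 M

PbI2(s) <=> Pb^2+ + 2 I^-
Ksp = [Pb^2+][I^-]^2
With molar solubility s: [Pb^2+] = s, [I^-] = 2s.
So Ksp = s × (2s)^2 = 4s^3
s^3 = 4.05 × 10^-9 / 4, so s = 1.004 x 10^-3 M
[Pb^2+] = s = 1.00 × 10^-3 M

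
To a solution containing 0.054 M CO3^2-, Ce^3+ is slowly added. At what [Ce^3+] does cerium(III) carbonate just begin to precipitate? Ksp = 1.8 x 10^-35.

[Ce^3+] ≈ 3.4 x 10^-16 M

Ce2(CO3)3(s) ⇌ 2 Ce^3+(aq) + 3 CO3^2-(aq)
Ksp = [Ce^3+]^2[CO3^2-]^3
Precipitation begins when Q = Ksp. With [CO3^2-] = 0.054 M:
1.8 x 10^-35 = (0.054)^3 × [Ce^3+]^2
[Ce^3+] = (1.8 x 10^-35 / 1.57 × 10^-4)^(1/2) = 3.4 × 10^-16 M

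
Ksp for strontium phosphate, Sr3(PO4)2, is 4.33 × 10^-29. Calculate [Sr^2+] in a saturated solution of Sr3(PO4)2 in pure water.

Sr3(PO4)2(s) ⇌ 3 Sr^2+(aq) + 2 PO4^3-(aq)
Ksp = [Sr^2+]^3[PO4^3-]^2
If s mol/L of Sr3(PO4)2 dissolves, [Sr^2+] = 3s and [PO4^3-] = 2s.
Ksp = (3s)^3(2s)^2 = 108s^5
s^5 = 4.33 × 10^-29 / 108, so s = 8.329 × 10^-7 M
[Sr^2+] = 3s = 2.50 × 10^-6 M

[Sr^2+] ≈ 2.50 × 10^-6 M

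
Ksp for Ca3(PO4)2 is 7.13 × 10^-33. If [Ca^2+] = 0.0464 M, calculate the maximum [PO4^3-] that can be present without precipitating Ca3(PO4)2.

Ca3(PO4)2(s) ⇌ 3 Ca^2+(aq) + 2 PO4^3-(aq)
Ksp = [Ca^2+]^3[PO4^3-]^2
Precipitation begins when Q = Ksp. With [Ca^2+] = 0.0464 M:
7.13 × 10^-33 = (0.0464)^3 × [PO4^3-]^2
[PO4^3-] = (7.13 × 10^-33 / 9.990 × 10^-5)^(1/2) = 8.45 × 10^-15 M

[PO4^3-] ≈ 8.45e-15 M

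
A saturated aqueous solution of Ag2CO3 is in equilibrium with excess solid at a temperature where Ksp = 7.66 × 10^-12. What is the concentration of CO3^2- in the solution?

1.24 × 10^-4 M

Ag2CO3(s) <=> 2 Ag^+(aq) + CO3^2-(aq)
Ksp = [Ag^+]^2[CO3^2-]
With molar solubility s: [Ag^+] = 2s, [CO3^2-] = s.
Substituting: Ksp = (2s)^2s = 4s^3
Solving, s = (7.66 × 10^-12/4)^(1/3) = 1.242 x 10^-4 M
[CO3^2-] = s = 1.24 × 10^-4 M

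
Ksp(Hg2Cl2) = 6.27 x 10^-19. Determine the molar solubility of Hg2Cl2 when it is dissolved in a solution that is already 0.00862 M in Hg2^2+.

Hg2Cl2(s) ⇌ Hg2^2+ + 2 Cl^-
Ksp = [Hg2^2+][Cl^-]^2
Let s = moles of Hg2Cl2 that dissolve per litre. [Hg2^2+] = 0.00862 + s ≈ 0.00862, [Cl^-] = 2s (common-ion effect: Hg2^2+ is already 0.00862 M).
Ksp ≈ 0.00862 × (2s)^2
s = 4.26 × 10^-9 M
Check: s = 4.3 x 10^-9 ≪ 0.00862, so the approximation is valid.

4.26 x 10^-9 M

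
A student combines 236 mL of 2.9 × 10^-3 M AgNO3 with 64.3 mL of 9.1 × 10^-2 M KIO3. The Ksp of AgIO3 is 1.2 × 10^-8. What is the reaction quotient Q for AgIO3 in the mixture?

Total volume = 236 + 64.3 = 300.3 mL.
[Ag^+] = 2.9 × 10^-3 × (236/300.3) = 2.28 x 10^-3 M
[IO3^-] = 9.1 × 10^-2 × (64.3/300.3) = 1.95 × 10^-2 M
AgIO3(s) ⇌ Ag^+ + IO3^-, so Q = [Ag^+][IO3^-]
Q = (2.28 x 10^-3)(1.95 × 10^-2) = 4.4 × 10^-5
Q > Ksp, so AgIO3 will precipitate.

4.4 × 10^-5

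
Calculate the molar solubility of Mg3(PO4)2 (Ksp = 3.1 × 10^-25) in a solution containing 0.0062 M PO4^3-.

Mg3(PO4)2(s) <=> 3 Mg^2+(aq) + 2 PO4^3-(aq)
Ksp = [Mg^2+]^3[PO4^3-]^2
Let s be the molar solubility in this solution. [Mg^2+] = 3s, [PO4^3-] = 0.0062 + 2s ≈ 0.0062 (common-ion effect: PO4^3- is already 0.0062 M).
Ksp ≈ (3s)^3 × (0.0062)^2
s = 6.7 × 10^-8 M
Check: 2s = 1.3 × 10^-7 ≪ 0.0062, so the approximation is valid.

s = 6.7 x 10^-8 M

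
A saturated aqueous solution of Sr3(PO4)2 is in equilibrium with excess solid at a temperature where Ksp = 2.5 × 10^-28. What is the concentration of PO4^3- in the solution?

[PO4^3-] = 2.4 × 10^-6 M

Sr3(PO4)2(s) ⇌ 3 Sr^2+(aq) + 2 PO4^3-(aq)
Ksp = [Sr^2+]^3[PO4^3-]^2
For each mole of Sr3(PO4)2 that dissolves: [Sr^2+] = 3s, [PO4^3-] = 2s.
So Ksp = (3s)^3 × (2s)^2 = 108s^5
Solving, s = (2.5 × 10^-28/108)^(1/5) = 1.18 × 10^-6 M
[PO4^3-] = 2s = 2.4 × 10^-6 M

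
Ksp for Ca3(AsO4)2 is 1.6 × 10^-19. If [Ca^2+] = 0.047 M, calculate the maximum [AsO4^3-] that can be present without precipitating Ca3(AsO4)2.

Ca3(AsO4)2(s) ⇌ 3 Ca^2+(aq) + 2 AsO4^3-(aq)
Ksp = [Ca^2+]^3[AsO4^3-]^2
Precipitation begins when Q = Ksp. With [Ca^2+] = 0.047 M:
1.6 × 10^-19 = (0.047)^3 × [AsO4^3-]^2
[AsO4^3-] = (1.6 × 10^-19 / 1.04 x 10^-4)^(1/2) = 3.9 × 10^-8 M

3.9 × 10^-8 M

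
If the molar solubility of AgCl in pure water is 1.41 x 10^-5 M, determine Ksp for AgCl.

AgCl(s) <=> Ag^+ + Cl^-
With molar solubility s: [Ag^+] = s, [Cl^-] = s.
Ksp = [Ag^+][Cl^-]
Ksp = s^2
Ksp = (1.41 × 10^-5)^2 = 1.99 × 10^-10

1.99 x 10^-10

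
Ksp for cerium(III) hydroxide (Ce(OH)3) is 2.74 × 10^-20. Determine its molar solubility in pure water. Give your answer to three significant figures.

5.64 × 10^-6 M

Ce(OH)3(s) ⇌ Ce^3+ + 3 OH^-
Ksp = [Ce^3+][OH^-]^3
If s mol/L of Ce(OH)3 dissolves, [Ce^3+] = s and [OH^-] = 3s.
Ksp = s(3s)^3 = 27s^4
s = (2.74 × 10^-20 / 27)^(1/4) = 5.64 × 10^-6 M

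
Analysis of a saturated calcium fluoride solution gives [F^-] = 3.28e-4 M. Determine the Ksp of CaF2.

Ksp ≈ 1.76 × 10^-11

CaF2(s) ⇌ Ca^2+(aq) + 2 F^-(aq)
Stoichiometry gives [Ca^2+] = (1/2)[F^-] = 1.640 × 10^-4 M.
Ksp = [Ca^2+][F^-]^2
Ksp = 1.640 x 10^-4 × (3.28 x 10^-4)^2 = 1.76 × 10^-11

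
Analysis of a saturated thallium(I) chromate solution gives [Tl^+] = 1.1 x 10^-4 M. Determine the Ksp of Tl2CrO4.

Ksp = 6.7e-13

Tl2CrO4(s) ⇌ 2 Tl^+(aq) + CrO4^2-(aq)
Stoichiometry gives [CrO4^2-] = (1/2)[Tl^+] = 5.50 × 10^-5 M.
Ksp = [Tl^+]^2[CrO4^2-]
Ksp = (1.1 × 10^-4)^2 × 5.50 × 10^-5 = 6.7 × 10^-13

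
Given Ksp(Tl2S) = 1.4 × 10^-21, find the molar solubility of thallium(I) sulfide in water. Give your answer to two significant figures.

Tl2S(s) ⇌ 2 Tl^+ + S^2-
Ksp = [Tl^+]^2[S^2-]
If s mol/L of Tl2S dissolves, [Tl^+] = 2s and [S^2-] = s.
Ksp = (2s)^2s = 4s^3
s^3 = 1.4 × 10^-21 / 4, so s = 7.0 × 10^-8 M

s = 7.0 × 10^-8 M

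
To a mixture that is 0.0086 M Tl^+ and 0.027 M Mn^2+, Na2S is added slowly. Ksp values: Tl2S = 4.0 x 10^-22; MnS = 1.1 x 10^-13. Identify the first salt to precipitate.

Precipitation of each salt starts when its ion product equals its Ksp.
For Tl2S: 4.0 x 10^-22 = (0.0086)^2 × [S^2-]  ⇒  [S^2-] = 5.4 × 10^-18 M.
For MnS: 1.1 x 10^-13 = 0.027 × [S^2-]  ⇒  [S^2-] = 4.1 × 10^-12 M.
The salt with the lower threshold [S^2-] precipitates first: Tl2S.

Tl2S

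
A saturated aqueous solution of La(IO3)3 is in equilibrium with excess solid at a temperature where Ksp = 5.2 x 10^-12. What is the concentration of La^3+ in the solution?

[La^3+] ≈ 6.6 × 10^-4 M

La(IO3)3(s) ⇌ La^3+(aq) + 3 IO3^-(aq)
Ksp = [La^3+][IO3^-]^3
With molar solubility s: [La^3+] = s, [IO3^-] = 3s.
Ksp = s(3s)^3 = 27s^4
Solving, s = (5.2 x 10^-12/27)^(1/4) = 6.62 × 10^-4 M
[La^3+] = s = 6.6 × 10^-4 M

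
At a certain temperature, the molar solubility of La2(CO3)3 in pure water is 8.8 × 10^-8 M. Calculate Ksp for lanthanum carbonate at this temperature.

Ksp ≈ 5.7e-34

La2(CO3)3(s) <=> 2 La^3+ + 3 CO3^2-
Let s = molar solubility. Then [La^3+] = 2s and [CO3^2-] = 3s.
Ksp = [La^3+]^2[CO3^2-]^3
So Ksp = (2s)^2 × (3s)^3 = 108s^5
With s = 8.8 x 10^-8: Ksp = 5.7 × 10^-34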